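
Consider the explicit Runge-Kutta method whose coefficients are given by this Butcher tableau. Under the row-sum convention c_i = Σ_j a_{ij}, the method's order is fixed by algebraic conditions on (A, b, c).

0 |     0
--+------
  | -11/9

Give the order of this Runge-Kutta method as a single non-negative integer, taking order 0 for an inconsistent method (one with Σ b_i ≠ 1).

b = (-11/9)
c = (0)
Σ b_i: (-11/9)·1 = -11/9 ≠ 1 ⇒ order 0.

0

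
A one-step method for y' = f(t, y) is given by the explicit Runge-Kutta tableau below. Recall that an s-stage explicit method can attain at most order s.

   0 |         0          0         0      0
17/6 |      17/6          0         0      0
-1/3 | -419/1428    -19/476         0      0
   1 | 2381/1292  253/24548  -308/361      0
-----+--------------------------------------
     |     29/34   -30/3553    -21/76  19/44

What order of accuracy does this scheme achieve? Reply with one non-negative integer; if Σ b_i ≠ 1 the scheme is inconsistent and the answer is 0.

4

b = (29/34, -30/3553, -21/76, 19/44)
c = (0, 17/6, -1/3, 1)
Ac = (0, 0, -19/168, 143/456)
Σ b_i: 29/34·1 + (-30/3553)·1 + (-21/76)·1 + 19/44·1 = 1 ✓
b·c: (-30/3553)·17/6 + (-21/76)·(-1/3) + 19/44·1 = 1/2 ✓
b·c²: (-30/3553)·289/36 + (-21/76)·1/9 + 19/44·1 = 1/3 ✓
b·Ac: (-21/76)·(-19/168) + 19/44·143/456 = 1/6 ✓
b·c³: (-30/3553)·4913/216 + (-21/76)·(-1/27) + 19/44·1 = 1/4 ✓
b·(c∘Ac): (-21/76)·19/504 + 19/44·143/456 = 1/8 ✓
b·Ac²: (-21/76)·(-323/1008) + 19/44·(-11/912) = 1/12 ✓
b·A²c: 19/44·11/114 = 1/24 ✓; 4 stages ⇒ order 4.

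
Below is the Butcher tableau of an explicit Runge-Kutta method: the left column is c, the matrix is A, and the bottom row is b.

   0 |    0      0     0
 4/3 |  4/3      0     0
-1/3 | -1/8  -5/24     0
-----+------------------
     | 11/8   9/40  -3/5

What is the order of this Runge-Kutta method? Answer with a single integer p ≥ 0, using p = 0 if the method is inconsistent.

3

b = (11/8, 9/40, -3/5)
c = (0, 4/3, -1/3)
Ac = (0, 0, -5/18)
Σ b_i: 11/8·1 + 9/40·1 + (-3/5)·1 = 1 ✓
b·c: 9/40·4/3 + (-3/5)·(-1/3) = 1/2 ✓
b·c²: 9/40·16/9 + (-3/5)·1/9 = 1/3 ✓
b·Ac: (-3/5)·(-5/18) = 1/6 ✓; 3 stages ⇒ order 3.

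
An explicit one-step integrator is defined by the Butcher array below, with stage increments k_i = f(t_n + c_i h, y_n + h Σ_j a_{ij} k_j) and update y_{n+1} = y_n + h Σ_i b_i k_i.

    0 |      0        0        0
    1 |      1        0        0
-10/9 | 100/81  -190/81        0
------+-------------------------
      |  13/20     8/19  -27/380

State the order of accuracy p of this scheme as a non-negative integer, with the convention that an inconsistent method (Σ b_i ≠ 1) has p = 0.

b = (13/20, 8/19, -27/380)
c = (0, 1, -10/9)
Ac = (0, 0, -190/81)
Σ b_i: 13/20·1 + 8/19·1 + (-27/380)·1 = 1 ✓
b·c: 8/19·1 + (-27/380)·(-10/9) = 1/2 ✓
b·c²: 8/19·1 + (-27/380)·100/81 = 1/3 ✓
b·Ac: (-27/380)·(-190/81) = 1/6 ✓; 3 stages ⇒ order 3.

3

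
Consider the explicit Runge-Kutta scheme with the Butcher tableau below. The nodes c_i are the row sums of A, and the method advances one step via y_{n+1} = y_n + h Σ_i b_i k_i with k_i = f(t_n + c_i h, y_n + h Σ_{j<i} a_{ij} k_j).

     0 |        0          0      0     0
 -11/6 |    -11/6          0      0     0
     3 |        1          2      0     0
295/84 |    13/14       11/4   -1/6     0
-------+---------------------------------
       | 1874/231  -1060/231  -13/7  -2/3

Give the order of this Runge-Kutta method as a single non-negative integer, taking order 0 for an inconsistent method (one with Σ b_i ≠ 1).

2

b = (1874/231, -1060/231, -13/7, -2/3)
c = (0, -11/6, 3, 295/84)
Ac = (0, 0, -11/3, -133/24)
Σ b_i: 1874/231·1 + (-1060/231)·1 + (-13/7)·1 + (-2/3)·1 = 1 ✓
b·c: (-1060/231)·(-11/6) + (-13/7)·3 + (-2/3)·295/84 = 1/2 ✓
b·c²: (-1060/231)·121/36 + (-13/7)·9 + (-2/3)·87025/7056 = -427169/10584 ≠ 1/3 ⇒ order 2.
b·Ac: (-13/7)·(-11/3) + (-2/3)·(-133/24) = 2647/252 ≠ 1/6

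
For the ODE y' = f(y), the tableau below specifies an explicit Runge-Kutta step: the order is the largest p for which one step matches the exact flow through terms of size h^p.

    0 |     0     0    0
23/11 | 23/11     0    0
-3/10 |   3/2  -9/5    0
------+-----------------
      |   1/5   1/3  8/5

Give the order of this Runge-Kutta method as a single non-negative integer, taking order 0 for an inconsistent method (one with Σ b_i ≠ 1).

0

b = (1/5, 1/3, 8/5)
c = (0, 23/11, -3/10)
Ac = (0, 0, -207/55)
Σ b_i: 1/5·1 + 1/3·1 + 8/5·1 = 32/15 ≠ 1 ⇒ order 0.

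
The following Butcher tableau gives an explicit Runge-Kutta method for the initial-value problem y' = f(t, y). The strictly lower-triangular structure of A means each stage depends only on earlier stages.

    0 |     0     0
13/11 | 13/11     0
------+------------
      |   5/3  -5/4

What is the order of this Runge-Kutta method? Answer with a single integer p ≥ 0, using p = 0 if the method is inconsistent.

0

b = (5/3, -5/4)
c = (0, 13/11)
Σ b_i: 5/3·1 + (-5/4)·1 = 5/12 ≠ 1 ⇒ order 0.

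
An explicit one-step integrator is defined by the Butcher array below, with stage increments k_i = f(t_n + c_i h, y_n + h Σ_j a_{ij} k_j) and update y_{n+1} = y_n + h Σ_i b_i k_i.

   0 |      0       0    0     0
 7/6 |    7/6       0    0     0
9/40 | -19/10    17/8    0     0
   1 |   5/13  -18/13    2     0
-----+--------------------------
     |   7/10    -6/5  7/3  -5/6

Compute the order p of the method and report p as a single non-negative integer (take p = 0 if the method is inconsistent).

1

b = (7/10, -6/5, 7/3, -5/6)
c = (0, 7/6, 9/40, 1)
Ac = (0, 0, 119/48, -303/260)
Σ b_i: 7/10·1 + (-6/5)·1 + 7/3·1 + (-5/6)·1 = 1 ✓
b·c: (-6/5)·7/6 + 7/3·9/40 + (-5/6)·1 = -41/24 ≠ 1/2 ⇒ order 1.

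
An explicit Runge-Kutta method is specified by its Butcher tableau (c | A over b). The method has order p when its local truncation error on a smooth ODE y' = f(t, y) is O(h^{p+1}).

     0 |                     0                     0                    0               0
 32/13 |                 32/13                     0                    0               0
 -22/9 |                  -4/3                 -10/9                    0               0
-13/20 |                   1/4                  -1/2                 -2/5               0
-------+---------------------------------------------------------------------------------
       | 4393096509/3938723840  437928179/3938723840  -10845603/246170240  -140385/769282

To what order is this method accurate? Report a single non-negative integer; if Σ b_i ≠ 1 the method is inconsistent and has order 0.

3

b = (4393096509/3938723840, 437928179/3938723840, -10845603/246170240, -140385/769282)
c = (0, 32/13, -22/9, -13/20)
Ac = (0, 0, -320/117, -148/585)
Σ b_i: 4393096509/3938723840·1 + 437928179/3938723840·1 + (-10845603/246170240)·1 + (-140385/769282)·1 = 1 ✓
b·c: 437928179/3938723840·32/13 + (-10845603/246170240)·(-22/9) + (-140385/769282)·(-13/20) = 1/2 ✓
b·c²: 437928179/3938723840·1024/169 + (-10845603/246170240)·484/81 + (-140385/769282)·169/400 = 1/3 ✓
b·Ac: (-10845603/246170240)·(-320/117) + (-140385/769282)·(-148/585) = 1/6 ✓
b·c³: 437928179/3938723840·32768/2197 + (-10845603/246170240)·(-10648/729) + (-140385/769282)·(-2197/8000) = 1016108620679/432028771200 ≠ 1/4 ⇒ order 3.
b·(c∘Ac): (-10845603/246170240)·7040/1053 + (-140385/769282)·37/225 = -48687469/150009990 ≠ 1/8
b·Ac²: (-10845603/246170240)·(-10240/1521) + (-140385/769282)·(-370952/68445) = 173573756/135008991 ≠ 1/12
b·A²c: (-140385/769282)·128/117 = -2994880/15000999 ≠ 1/24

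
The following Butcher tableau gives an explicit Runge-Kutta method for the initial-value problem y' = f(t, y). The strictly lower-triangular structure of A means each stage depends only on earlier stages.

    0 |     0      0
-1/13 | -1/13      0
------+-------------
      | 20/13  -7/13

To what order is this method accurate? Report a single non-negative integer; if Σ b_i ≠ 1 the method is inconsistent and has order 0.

1

b = (20/13, -7/13)
c = (0, -1/13)
Σ b_i: 20/13·1 + (-7/13)·1 = 1 ✓
b·c: (-7/13)·(-1/13) = 7/169 ≠ 1/2 ⇒ order 1.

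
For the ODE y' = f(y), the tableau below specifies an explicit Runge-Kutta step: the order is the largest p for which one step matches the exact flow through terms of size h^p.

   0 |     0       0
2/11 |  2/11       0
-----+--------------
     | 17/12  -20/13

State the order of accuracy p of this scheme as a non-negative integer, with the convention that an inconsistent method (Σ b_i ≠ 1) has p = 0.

b = (17/12, -20/13)
c = (0, 2/11)
Σ b_i: 17/12·1 + (-20/13)·1 = -19/156 ≠ 1 ⇒ order 0.

0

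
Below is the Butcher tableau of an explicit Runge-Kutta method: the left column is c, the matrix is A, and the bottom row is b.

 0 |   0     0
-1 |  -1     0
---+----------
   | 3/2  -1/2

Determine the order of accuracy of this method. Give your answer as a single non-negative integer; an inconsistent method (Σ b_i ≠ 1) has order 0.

b = (3/2, -1/2)
c = (0, -1)
Σ b_i: 3/2·1 + (-1/2)·1 = 1 ✓
b·c: (-1/2)·(-1) = 1/2 ✓; 2 stages ⇒ order 2.

2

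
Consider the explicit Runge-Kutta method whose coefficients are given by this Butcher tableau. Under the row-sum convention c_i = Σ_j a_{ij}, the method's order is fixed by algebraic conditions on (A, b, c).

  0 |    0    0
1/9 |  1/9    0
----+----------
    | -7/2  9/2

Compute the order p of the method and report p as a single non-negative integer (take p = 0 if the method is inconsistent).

b = (-7/2, 9/2)
c = (0, 1/9)
Σ b_i: (-7/2)·1 + 9/2·1 = 1 ✓
b·c: 9/2·1/9 = 1/2 ✓; 2 stages ⇒ order 2.

2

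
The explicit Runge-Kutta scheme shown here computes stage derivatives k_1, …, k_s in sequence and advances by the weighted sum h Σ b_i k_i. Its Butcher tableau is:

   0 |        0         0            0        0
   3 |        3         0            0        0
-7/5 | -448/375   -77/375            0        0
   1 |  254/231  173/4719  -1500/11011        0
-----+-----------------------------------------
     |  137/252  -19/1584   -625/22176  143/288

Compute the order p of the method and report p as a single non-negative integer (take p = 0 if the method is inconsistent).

4

b = (137/252, -19/1584, -625/22176, 143/288)
c = (0, 3, -7/5, 1)
Ac = (0, 0, -77/125, 43/143)
Σ b_i: 137/252·1 + (-19/1584)·1 + (-625/22176)·1 + 143/288·1 = 1 ✓
b·c: (-19/1584)·3 + (-625/22176)·(-7/5) + 143/288·1 = 1/2 ✓
b·c²: (-19/1584)·9 + (-625/22176)·49/25 + 143/288·1 = 1/3 ✓
b·Ac: (-625/22176)·(-77/125) + 143/288·43/143 = 1/6 ✓
b·c³: (-19/1584)·27 + (-625/22176)·(-343/125) + 143/288·1 = 1/4 ✓
b·(c∘Ac): (-625/22176)·539/625 + 143/288·43/143 = 1/8 ✓
b·Ac²: (-625/22176)·(-231/125) + 143/288·9/143 = 1/12 ✓
b·A²c: 143/288·12/143 = 1/24 ✓; 4 stages ⇒ order 4.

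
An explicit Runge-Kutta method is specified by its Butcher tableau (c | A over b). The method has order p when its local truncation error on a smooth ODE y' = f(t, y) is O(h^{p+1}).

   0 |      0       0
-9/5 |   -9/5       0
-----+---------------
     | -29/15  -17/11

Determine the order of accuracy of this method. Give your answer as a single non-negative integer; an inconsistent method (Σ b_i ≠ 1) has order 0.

0

b = (-29/15, -17/11)
c = (0, -9/5)
Σ b_i: (-29/15)·1 + (-17/11)·1 = -574/165 ≠ 1 ⇒ order 0.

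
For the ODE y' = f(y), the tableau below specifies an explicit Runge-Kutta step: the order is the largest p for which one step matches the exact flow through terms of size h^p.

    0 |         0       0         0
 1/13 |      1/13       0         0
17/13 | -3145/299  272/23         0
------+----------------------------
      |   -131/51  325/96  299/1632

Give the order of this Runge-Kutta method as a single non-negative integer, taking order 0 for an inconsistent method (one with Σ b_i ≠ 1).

3

b = (-131/51, 325/96, 299/1632)
c = (0, 1/13, 17/13)
Ac = (0, 0, 272/299)
Σ b_i: (-131/51)·1 + 325/96·1 + 299/1632·1 = 1 ✓
b·c: 325/96·1/13 + 299/1632·17/13 = 1/2 ✓
b·c²: 325/96·1/169 + 299/1632·289/169 = 1/3 ✓
b·Ac: 299/1632·272/299 = 1/6 ✓; 3 stages ⇒ order 3.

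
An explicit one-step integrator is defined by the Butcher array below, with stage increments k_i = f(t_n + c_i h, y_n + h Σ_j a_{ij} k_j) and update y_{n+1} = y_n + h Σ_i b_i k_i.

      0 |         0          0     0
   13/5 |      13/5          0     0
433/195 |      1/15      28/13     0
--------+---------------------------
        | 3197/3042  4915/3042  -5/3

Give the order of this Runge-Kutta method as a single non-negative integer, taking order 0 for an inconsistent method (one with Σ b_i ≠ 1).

2

b = (3197/3042, 4915/3042, -5/3)
c = (0, 13/5, 433/195)
Ac = (0, 0, 28/5)
Σ b_i: 3197/3042·1 + 4915/3042·1 + (-5/3)·1 = 1 ✓
b·c: 4915/3042·13/5 + (-5/3)·433/195 = 1/2 ✓
b·c²: 4915/3042·169/25 + (-5/3)·187489/38025 = 123403/45630 ≠ 1/3 ⇒ order 2.
b·Ac: (-5/3)·28/5 = -28/3 ≠ 1/6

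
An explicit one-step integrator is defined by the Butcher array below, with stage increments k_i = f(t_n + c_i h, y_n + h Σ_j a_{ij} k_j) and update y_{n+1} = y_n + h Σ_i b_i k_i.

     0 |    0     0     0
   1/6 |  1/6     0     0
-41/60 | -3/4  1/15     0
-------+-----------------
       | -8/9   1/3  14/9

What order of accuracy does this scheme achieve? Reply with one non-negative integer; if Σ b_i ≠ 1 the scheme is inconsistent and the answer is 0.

b = (-8/9, 1/3, 14/9)
c = (0, 1/6, -41/60)
Ac = (0, 0, 1/90)
Σ b_i: (-8/9)·1 + 1/3·1 + 14/9·1 = 1 ✓
b·c: 1/3·1/6 + 14/9·(-41/60) = -136/135 ≠ 1/2 ⇒ order 1.

1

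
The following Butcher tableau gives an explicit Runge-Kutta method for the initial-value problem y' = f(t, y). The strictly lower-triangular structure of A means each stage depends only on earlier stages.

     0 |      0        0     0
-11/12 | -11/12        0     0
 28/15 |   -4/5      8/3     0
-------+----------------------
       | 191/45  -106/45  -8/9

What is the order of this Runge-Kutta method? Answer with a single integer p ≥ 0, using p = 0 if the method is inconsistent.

b = (191/45, -106/45, -8/9)
c = (0, -11/12, 28/15)
Ac = (0, 0, -22/9)
Σ b_i: 191/45·1 + (-106/45)·1 + (-8/9)·1 = 1 ✓
b·c: (-106/45)·(-11/12) + (-8/9)·28/15 = 1/2 ✓
b·c²: (-106/45)·121/144 + (-8/9)·784/225 = -82241/16200 ≠ 1/3 ⇒ order 2.
b·Ac: (-8/9)·(-22/9) = 176/81 ≠ 1/6

2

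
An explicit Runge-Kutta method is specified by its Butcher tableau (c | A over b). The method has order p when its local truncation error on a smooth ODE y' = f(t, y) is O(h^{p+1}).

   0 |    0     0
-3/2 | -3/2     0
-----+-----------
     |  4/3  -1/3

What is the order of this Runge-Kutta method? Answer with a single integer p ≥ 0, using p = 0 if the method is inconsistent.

b = (4/3, -1/3)
c = (0, -3/2)
Σ b_i: 4/3·1 + (-1/3)·1 = 1 ✓
b·c: (-1/3)·(-3/2) = 1/2 ✓; 2 stages ⇒ order 2.

2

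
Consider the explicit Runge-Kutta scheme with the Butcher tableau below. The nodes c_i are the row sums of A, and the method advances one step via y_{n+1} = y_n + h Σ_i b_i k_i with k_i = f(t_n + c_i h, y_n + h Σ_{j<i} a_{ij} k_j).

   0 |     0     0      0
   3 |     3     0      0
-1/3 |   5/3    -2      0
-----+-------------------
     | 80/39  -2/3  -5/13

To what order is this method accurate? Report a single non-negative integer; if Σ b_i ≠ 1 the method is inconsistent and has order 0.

b = (80/39, -2/3, -5/13)
c = (0, 3, -1/3)
Ac = (0, 0, -6)
Σ b_i: 80/39·1 + (-2/3)·1 + (-5/13)·1 = 1 ✓
b·c: (-2/3)·3 + (-5/13)·(-1/3) = -73/39 ≠ 1/2 ⇒ order 1.

1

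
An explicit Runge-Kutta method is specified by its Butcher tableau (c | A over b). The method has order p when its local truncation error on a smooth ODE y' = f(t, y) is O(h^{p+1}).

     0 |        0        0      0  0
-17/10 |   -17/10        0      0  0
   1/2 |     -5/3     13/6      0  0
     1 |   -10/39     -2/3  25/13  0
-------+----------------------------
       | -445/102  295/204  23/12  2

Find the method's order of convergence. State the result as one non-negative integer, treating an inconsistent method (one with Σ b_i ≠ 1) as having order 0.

b = (-445/102, 295/204, 23/12, 2)
c = (0, -17/10, 1/2, 1)
Ac = (0, 0, -221/60, 817/390)
Σ b_i: (-445/102)·1 + 295/204·1 + 23/12·1 + 2·1 = 1 ✓
b·c: 295/204·(-17/10) + 23/12·1/2 + 2·1 = 1/2 ✓
b·c²: 295/204·289/100 + 23/12·1/4 + 2·1 = 799/120 ≠ 1/3 ⇒ order 2.
b·Ac: 23/12·(-221/60) + 2·817/390 = -26863/9360 ≠ 1/6

2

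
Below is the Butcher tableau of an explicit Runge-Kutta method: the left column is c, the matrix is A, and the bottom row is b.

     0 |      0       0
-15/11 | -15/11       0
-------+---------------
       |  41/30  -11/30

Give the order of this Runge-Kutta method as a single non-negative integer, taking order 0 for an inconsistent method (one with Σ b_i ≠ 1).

b = (41/30, -11/30)
c = (0, -15/11)
Σ b_i: 41/30·1 + (-11/30)·1 = 1 ✓
b·c: (-11/30)·(-15/11) = 1/2 ✓; 2 stages ⇒ order 2.

2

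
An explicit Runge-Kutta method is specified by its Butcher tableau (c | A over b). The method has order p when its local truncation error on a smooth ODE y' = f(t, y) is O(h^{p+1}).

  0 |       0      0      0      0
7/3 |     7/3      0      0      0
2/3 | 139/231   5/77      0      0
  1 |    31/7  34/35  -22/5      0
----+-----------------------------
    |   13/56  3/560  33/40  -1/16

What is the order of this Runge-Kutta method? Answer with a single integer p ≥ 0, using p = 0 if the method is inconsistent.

4

b = (13/56, 3/560, 33/40, -1/16)
c = (0, 7/3, 2/3, 1)
Ac = (0, 0, 5/33, -2/3)
Σ b_i: 13/56·1 + 3/560·1 + 33/40·1 + (-1/16)·1 = 1 ✓
b·c: 3/560·7/3 + 33/40·2/3 + (-1/16)·1 = 1/2 ✓
b·c²: 3/560·49/9 + 33/40·4/9 + (-1/16)·1 = 1/3 ✓
b·Ac: 33/40·5/33 + (-1/16)·(-2/3) = 1/6 ✓
b·c³: 3/560·343/27 + 33/40·8/27 + (-1/16)·1 = 1/4 ✓
b·(c∘Ac): 33/40·10/99 + (-1/16)·(-2/3) = 1/8 ✓
b·Ac²: 33/40·35/99 + (-1/16)·10/3 = 1/12 ✓
b·A²c: (-1/16)·(-2/3) = 1/24 ✓; 4 stages ⇒ order 4.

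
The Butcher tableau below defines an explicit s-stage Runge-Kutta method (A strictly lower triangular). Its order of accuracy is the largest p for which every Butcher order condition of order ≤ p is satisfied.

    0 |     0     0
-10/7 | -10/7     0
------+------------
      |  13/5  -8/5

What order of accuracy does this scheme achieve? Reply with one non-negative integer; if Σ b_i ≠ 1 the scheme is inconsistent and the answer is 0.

1

b = (13/5, -8/5)
c = (0, -10/7)
Σ b_i: 13/5·1 + (-8/5)·1 = 1 ✓
b·c: (-8/5)·(-10/7) = 16/7 ≠ 1/2 ⇒ order 1.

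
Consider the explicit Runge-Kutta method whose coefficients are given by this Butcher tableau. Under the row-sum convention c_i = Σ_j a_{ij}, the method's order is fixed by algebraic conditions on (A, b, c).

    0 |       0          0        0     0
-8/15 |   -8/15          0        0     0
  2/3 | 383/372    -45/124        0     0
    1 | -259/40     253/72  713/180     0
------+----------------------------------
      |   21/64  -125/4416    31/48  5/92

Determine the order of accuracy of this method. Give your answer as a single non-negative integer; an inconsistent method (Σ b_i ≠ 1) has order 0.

4

b = (21/64, -125/4416, 31/48, 5/92)
c = (0, -8/15, 2/3, 1)
Ac = (0, 0, 6/31, 23/30)
Σ b_i: 21/64·1 + (-125/4416)·1 + 31/48·1 + 5/92·1 = 1 ✓
b·c: (-125/4416)·(-8/15) + 31/48·2/3 + 5/92·1 = 1/2 ✓
b·c²: (-125/4416)·64/225 + 31/48·4/9 + 5/92·1 = 1/3 ✓
b·Ac: 31/48·6/31 + 5/92·23/30 = 1/6 ✓
b·c³: (-125/4416)·(-512/3375) + 31/48·8/27 + 5/92·1 = 1/4 ✓
b·(c∘Ac): 31/48·4/31 + 5/92·23/30 = 1/8 ✓
b·Ac²: 31/48·(-16/155) + 5/92·69/25 = 1/12 ✓
b·A²c: 5/92·23/30 = 1/24 ✓; 4 stages ⇒ order 4.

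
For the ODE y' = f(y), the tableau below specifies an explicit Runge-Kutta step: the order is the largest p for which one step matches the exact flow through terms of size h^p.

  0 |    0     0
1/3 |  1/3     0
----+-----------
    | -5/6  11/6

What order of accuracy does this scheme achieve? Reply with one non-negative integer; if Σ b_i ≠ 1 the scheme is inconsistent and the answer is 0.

b = (-5/6, 11/6)
c = (0, 1/3)
Σ b_i: (-5/6)·1 + 11/6·1 = 1 ✓
b·c: 11/6·1/3 = 11/18 ≠ 1/2 ⇒ order 1.

1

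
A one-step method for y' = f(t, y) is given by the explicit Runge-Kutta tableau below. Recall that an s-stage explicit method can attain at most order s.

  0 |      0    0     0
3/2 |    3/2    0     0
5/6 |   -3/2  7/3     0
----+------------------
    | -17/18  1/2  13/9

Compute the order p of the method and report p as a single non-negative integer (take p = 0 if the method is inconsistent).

1

b = (-17/18, 1/2, 13/9)
c = (0, 3/2, 5/6)
Ac = (0, 0, 7/2)
Σ b_i: (-17/18)·1 + 1/2·1 + 13/9·1 = 1 ✓
b·c: 1/2·3/2 + 13/9·5/6 = 211/108 ≠ 1/2 ⇒ order 1.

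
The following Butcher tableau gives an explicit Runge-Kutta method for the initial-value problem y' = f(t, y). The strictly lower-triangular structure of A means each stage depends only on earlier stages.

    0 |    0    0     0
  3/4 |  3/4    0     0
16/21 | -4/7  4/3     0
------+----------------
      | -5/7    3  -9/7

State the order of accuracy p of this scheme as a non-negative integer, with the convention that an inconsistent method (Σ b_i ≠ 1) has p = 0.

1

b = (-5/7, 3, -9/7)
c = (0, 3/4, 16/21)
Ac = (0, 0, 1)
Σ b_i: (-5/7)·1 + 3·1 + (-9/7)·1 = 1 ✓
b·c: 3·3/4 + (-9/7)·16/21 = 249/196 ≠ 1/2 ⇒ order 1.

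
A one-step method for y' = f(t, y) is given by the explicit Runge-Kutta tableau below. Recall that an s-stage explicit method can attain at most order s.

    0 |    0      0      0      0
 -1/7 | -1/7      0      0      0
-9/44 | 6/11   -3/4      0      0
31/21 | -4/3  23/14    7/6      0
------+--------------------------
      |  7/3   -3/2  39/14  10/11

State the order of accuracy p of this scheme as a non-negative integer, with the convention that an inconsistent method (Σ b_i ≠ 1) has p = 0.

b = (7/3, -3/2, 39/14, 10/11)
c = (0, -1/7, -9/44, 31/21)
Ac = (0, 0, 3/28, -2041/4312)
Σ b_i: 7/3·1 + (-3/2)·1 + 39/14·1 + 10/11·1 = 1046/231 ≠ 1 ⇒ order 0.

0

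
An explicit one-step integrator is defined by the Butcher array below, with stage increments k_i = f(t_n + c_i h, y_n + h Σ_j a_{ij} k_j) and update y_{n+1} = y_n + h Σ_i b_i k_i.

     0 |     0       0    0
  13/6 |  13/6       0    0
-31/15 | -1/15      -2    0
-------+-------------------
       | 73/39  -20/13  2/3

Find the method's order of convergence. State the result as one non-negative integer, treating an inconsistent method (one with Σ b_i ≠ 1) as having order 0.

1

b = (73/39, -20/13, 2/3)
c = (0, 13/6, -31/15)
Ac = (0, 0, -13/3)
Σ b_i: 73/39·1 + (-20/13)·1 + 2/3·1 = 1 ✓
b·c: (-20/13)·13/6 + 2/3·(-31/15) = -212/45 ≠ 1/2 ⇒ order 1.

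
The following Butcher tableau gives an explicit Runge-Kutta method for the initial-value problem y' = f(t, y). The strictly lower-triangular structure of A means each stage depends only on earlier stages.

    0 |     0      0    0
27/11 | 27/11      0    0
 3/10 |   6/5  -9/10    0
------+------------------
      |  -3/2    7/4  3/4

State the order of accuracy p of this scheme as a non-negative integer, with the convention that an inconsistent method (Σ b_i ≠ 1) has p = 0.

1

b = (-3/2, 7/4, 3/4)
c = (0, 27/11, 3/10)
Ac = (0, 0, -243/110)
Σ b_i: (-3/2)·1 + 7/4·1 + 3/4·1 = 1 ✓
b·c: 7/4·27/11 + 3/4·3/10 = 1989/440 ≠ 1/2 ⇒ order 1.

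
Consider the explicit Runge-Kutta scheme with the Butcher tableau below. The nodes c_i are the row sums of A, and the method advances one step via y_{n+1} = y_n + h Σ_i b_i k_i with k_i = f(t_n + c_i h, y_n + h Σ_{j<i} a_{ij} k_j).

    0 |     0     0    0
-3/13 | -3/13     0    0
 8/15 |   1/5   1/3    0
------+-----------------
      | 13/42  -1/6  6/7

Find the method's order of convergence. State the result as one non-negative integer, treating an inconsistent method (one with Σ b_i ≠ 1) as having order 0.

1

b = (13/42, -1/6, 6/7)
c = (0, -3/13, 8/15)
Ac = (0, 0, -1/13)
Σ b_i: 13/42·1 + (-1/6)·1 + 6/7·1 = 1 ✓
b·c: (-1/6)·(-3/13) + 6/7·8/15 = 451/910 ≠ 1/2 ⇒ order 1.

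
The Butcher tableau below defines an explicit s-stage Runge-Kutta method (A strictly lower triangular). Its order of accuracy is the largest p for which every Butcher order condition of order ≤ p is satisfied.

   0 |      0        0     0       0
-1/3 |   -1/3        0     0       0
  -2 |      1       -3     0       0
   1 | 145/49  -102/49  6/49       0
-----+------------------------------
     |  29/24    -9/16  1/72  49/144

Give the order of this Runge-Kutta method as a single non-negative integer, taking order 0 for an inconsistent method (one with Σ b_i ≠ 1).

4

b = (29/24, -9/16, 1/72, 49/144)
c = (0, -1/3, -2, 1)
Ac = (0, 0, 1, 22/49)
Σ b_i: 29/24·1 + (-9/16)·1 + 1/72·1 + 49/144·1 = 1 ✓
b·c: (-9/16)·(-1/3) + 1/72·(-2) + 49/144·1 = 1/2 ✓
b·c²: (-9/16)·1/9 + 1/72·4 + 49/144·1 = 1/3 ✓
b·Ac: 1/72·1 + 49/144·22/49 = 1/6 ✓
b·c³: (-9/16)·(-1/27) + 1/72·(-8) + 49/144·1 = 1/4 ✓
b·(c∘Ac): 1/72·(-2) + 49/144·22/49 = 1/8 ✓
b·Ac²: 1/72·(-1/3) + 49/144·38/147 = 1/12 ✓
b·A²c: 49/144·6/49 = 1/24 ✓; 4 stages ⇒ order 4.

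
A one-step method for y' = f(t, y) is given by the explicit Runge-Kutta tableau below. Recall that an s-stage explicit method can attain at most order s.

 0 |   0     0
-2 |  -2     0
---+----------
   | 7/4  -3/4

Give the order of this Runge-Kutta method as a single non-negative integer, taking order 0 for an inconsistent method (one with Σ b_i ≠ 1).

b = (7/4, -3/4)
c = (0, -2)
Σ b_i: 7/4·1 + (-3/4)·1 = 1 ✓
b·c: (-3/4)·(-2) = 3/2 ≠ 1/2 ⇒ order 1.

1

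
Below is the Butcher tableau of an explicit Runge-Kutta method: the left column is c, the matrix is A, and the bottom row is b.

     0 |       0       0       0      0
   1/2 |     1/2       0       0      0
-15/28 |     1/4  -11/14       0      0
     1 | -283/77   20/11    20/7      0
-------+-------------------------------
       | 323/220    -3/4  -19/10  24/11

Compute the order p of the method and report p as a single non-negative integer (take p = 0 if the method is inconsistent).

1

b = (323/220, -3/4, -19/10, 24/11)
c = (0, 1/2, -15/28, 1)
Ac = (0, 0, -11/28, -335/539)
Σ b_i: 323/220·1 + (-3/4)·1 + (-19/10)·1 + 24/11·1 = 1 ✓
b·c: (-3/4)·1/2 + (-19/10)·(-15/28) + 24/11·1 = 435/154 ≠ 1/2 ⇒ order 1.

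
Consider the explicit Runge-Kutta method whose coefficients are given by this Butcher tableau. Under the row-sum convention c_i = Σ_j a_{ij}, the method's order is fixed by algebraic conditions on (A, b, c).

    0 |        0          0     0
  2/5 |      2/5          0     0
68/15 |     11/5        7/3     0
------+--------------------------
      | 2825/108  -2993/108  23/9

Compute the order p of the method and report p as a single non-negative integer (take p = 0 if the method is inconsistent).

b = (2825/108, -2993/108, 23/9)
c = (0, 2/5, 68/15)
Ac = (0, 0, 14/15)
Σ b_i: 2825/108·1 + (-2993/108)·1 + 23/9·1 = 1 ✓
b·c: (-2993/108)·2/5 + 23/9·68/15 = 1/2 ✓
b·c²: (-2993/108)·4/25 + 23/9·4624/225 = 97373/2025 ≠ 1/3 ⇒ order 2.
b·Ac: 23/9·14/15 = 322/135 ≠ 1/6

2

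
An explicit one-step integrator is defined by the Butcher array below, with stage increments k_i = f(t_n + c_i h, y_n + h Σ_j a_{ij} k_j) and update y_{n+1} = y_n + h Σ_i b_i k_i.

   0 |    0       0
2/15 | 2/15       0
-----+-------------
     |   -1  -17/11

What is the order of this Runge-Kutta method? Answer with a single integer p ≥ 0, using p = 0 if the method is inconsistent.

0

b = (-1, -17/11)
c = (0, 2/15)
Σ b_i: (-1)·1 + (-17/11)·1 = -28/11 ≠ 1 ⇒ order 0.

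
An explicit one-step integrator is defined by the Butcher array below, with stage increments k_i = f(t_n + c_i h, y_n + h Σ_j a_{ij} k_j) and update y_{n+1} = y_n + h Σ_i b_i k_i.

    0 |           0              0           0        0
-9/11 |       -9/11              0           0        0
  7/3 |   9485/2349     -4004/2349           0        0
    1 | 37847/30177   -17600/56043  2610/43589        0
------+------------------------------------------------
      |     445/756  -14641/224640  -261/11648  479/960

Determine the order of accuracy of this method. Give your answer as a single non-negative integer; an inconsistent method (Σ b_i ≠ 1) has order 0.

4

b = (445/756, -14641/224640, -261/11648, 479/960)
c = (0, -9/11, 7/3, 1)
Ac = (0, 0, 364/261, 190/479)
Σ b_i: 445/756·1 + (-14641/224640)·1 + (-261/11648)·1 + 479/960·1 = 1 ✓
b·c: (-14641/224640)·(-9/11) + (-261/11648)·7/3 + 479/960·1 = 1/2 ✓
b·c²: (-14641/224640)·81/121 + (-261/11648)·49/9 + 479/960·1 = 1/3 ✓
b·Ac: (-261/11648)·364/261 + 479/960·190/479 = 1/6 ✓
b·c³: (-14641/224640)·(-729/1331) + (-261/11648)·343/27 + 479/960·1 = 1/4 ✓
b·(c∘Ac): (-261/11648)·2548/783 + 479/960·190/479 = 1/8 ✓
b·Ac²: (-261/11648)·(-364/319) + 479/960·610/5269 = 1/12 ✓
b·A²c: 479/960·40/479 = 1/24 ✓; 4 stages ⇒ order 4.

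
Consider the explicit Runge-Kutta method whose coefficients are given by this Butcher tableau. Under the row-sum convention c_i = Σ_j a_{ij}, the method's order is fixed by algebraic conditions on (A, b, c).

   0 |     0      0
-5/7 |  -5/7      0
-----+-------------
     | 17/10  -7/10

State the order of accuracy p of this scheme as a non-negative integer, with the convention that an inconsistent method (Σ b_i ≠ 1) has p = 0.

2

b = (17/10, -7/10)
c = (0, -5/7)
Σ b_i: 17/10·1 + (-7/10)·1 = 1 ✓
b·c: (-7/10)·(-5/7) = 1/2 ✓; 2 stages ⇒ order 2.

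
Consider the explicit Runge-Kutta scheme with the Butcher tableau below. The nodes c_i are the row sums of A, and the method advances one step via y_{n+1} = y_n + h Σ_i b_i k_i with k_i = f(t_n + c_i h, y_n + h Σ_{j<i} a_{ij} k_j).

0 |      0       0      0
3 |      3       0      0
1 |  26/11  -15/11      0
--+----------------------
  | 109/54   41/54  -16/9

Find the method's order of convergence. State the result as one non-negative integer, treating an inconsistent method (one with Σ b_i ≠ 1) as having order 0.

2

b = (109/54, 41/54, -16/9)
c = (0, 3, 1)
Ac = (0, 0, -45/11)
Σ b_i: 109/54·1 + 41/54·1 + (-16/9)·1 = 1 ✓
b·c: 41/54·3 + (-16/9)·1 = 1/2 ✓
b·c²: 41/54·9 + (-16/9)·1 = 91/18 ≠ 1/3 ⇒ order 2.
b·Ac: (-16/9)·(-45/11) = 80/11 ≠ 1/6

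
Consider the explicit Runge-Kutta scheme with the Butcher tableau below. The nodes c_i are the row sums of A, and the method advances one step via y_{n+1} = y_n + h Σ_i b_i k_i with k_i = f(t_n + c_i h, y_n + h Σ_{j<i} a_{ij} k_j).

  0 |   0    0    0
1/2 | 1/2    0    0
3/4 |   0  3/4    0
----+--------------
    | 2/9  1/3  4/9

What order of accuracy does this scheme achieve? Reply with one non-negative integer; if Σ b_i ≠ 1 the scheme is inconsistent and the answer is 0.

b = (2/9, 1/3, 4/9)
c = (0, 1/2, 3/4)
Ac = (0, 0, 3/8)
Σ b_i: 2/9·1 + 1/3·1 + 4/9·1 = 1 ✓
b·c: 1/3·1/2 + 4/9·3/4 = 1/2 ✓
b·c²: 1/3·1/4 + 4/9·9/16 = 1/3 ✓
b·Ac: 4/9·3/8 = 1/6 ✓; 3 stages ⇒ order 3.

3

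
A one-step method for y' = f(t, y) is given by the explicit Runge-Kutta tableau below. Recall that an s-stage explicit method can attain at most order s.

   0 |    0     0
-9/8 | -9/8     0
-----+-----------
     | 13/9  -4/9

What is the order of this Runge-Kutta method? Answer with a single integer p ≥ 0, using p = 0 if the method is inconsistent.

b = (13/9, -4/9)
c = (0, -9/8)
Σ b_i: 13/9·1 + (-4/9)·1 = 1 ✓
b·c: (-4/9)·(-9/8) = 1/2 ✓; 2 stages ⇒ order 2.

2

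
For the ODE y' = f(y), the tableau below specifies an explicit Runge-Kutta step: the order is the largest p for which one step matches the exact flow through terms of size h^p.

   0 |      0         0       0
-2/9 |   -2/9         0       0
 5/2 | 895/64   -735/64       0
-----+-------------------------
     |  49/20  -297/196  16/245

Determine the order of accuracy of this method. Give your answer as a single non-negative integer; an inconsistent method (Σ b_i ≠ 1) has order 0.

3

b = (49/20, -297/196, 16/245)
c = (0, -2/9, 5/2)
Ac = (0, 0, 245/96)
Σ b_i: 49/20·1 + (-297/196)·1 + 16/245·1 = 1 ✓
b·c: (-297/196)·(-2/9) + 16/245·5/2 = 1/2 ✓
b·c²: (-297/196)·4/81 + 16/245·25/4 = 1/3 ✓
b·Ac: 16/245·245/96 = 1/6 ✓; 3 stages ⇒ order 3.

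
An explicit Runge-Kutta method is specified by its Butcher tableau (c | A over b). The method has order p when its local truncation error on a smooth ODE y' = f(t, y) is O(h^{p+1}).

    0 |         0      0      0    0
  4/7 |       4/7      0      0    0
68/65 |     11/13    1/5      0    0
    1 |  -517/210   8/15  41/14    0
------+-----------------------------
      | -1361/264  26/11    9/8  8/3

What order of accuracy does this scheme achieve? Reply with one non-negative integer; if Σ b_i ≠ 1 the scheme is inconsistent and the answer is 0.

b = (-1361/264, 26/11, 9/8, 8/3)
c = (0, 4/7, 68/65, 1)
Ac = (0, 0, 4/35, 4598/1365)
Σ b_i: (-1361/264)·1 + 26/11·1 + 9/8·1 + 8/3·1 = 1 ✓
b·c: 26/11·4/7 + 9/8·68/65 + 8/3·1 = 155983/30030 ≠ 1/2 ⇒ order 1.

1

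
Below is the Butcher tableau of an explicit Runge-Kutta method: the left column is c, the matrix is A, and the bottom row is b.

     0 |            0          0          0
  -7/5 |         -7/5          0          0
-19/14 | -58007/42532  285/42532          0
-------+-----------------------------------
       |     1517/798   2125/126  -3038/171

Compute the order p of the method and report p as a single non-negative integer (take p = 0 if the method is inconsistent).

b = (1517/798, 2125/126, -3038/171)
c = (0, -7/5, -19/14)
Ac = (0, 0, -57/6076)
Σ b_i: 1517/798·1 + 2125/126·1 + (-3038/171)·1 = 1 ✓
b·c: 2125/126·(-7/5) + (-3038/171)·(-19/14) = 1/2 ✓
b·c²: 2125/126·49/25 + (-3038/171)·361/196 = 1/3 ✓
b·Ac: (-3038/171)·(-57/6076) = 1/6 ✓; 3 stages ⇒ order 3.

3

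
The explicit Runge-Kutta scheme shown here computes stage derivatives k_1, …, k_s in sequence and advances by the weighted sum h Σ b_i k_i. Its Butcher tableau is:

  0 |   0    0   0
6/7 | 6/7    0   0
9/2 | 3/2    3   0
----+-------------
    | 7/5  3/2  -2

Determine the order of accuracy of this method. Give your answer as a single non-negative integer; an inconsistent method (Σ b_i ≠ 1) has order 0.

b = (7/5, 3/2, -2)
c = (0, 6/7, 9/2)
Ac = (0, 0, 18/7)
Σ b_i: 7/5·1 + 3/2·1 + (-2)·1 = 9/10 ≠ 1 ⇒ order 0.

0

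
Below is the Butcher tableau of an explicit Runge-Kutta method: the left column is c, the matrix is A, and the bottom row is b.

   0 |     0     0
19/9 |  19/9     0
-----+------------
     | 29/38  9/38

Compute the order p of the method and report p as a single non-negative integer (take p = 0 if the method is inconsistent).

b = (29/38, 9/38)
c = (0, 19/9)
Σ b_i: 29/38·1 + 9/38·1 = 1 ✓
b·c: 9/38·19/9 = 1/2 ✓; 2 stages ⇒ order 2.

2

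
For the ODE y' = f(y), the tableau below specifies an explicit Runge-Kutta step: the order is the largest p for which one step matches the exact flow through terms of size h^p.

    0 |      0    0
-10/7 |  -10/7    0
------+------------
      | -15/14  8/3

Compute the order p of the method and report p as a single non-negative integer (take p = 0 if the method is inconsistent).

b = (-15/14, 8/3)
c = (0, -10/7)
Σ b_i: (-15/14)·1 + 8/3·1 = 67/42 ≠ 1 ⇒ order 0.

0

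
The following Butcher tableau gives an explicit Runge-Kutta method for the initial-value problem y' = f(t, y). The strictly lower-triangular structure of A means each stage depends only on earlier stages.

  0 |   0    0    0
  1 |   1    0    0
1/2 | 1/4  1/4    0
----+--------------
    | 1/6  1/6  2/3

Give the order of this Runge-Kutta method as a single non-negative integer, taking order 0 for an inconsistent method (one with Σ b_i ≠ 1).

3

b = (1/6, 1/6, 2/3)
c = (0, 1, 1/2)
Ac = (0, 0, 1/4)
Σ b_i: 1/6·1 + 1/6·1 + 2/3·1 = 1 ✓
b·c: 1/6·1 + 2/3·1/2 = 1/2 ✓
b·c²: 1/6·1 + 2/3·1/4 = 1/3 ✓
b·Ac: 2/3·1/4 = 1/6 ✓; 3 stages ⇒ order 3.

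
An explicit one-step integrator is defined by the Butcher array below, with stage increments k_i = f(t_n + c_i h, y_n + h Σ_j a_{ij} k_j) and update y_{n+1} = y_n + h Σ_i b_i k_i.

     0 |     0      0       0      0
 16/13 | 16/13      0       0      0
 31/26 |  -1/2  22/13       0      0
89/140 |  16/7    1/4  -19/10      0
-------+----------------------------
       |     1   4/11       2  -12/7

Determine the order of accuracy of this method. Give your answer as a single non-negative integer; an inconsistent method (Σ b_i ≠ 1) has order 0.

0

b = (1, 4/11, 2, -12/7)
c = (0, 16/13, 31/26, 89/140)
Ac = (0, 0, 352/169, -509/260)
Σ b_i: 1·1 + 4/11·1 + 2·1 + (-12/7)·1 = 127/77 ≠ 1 ⇒ order 0.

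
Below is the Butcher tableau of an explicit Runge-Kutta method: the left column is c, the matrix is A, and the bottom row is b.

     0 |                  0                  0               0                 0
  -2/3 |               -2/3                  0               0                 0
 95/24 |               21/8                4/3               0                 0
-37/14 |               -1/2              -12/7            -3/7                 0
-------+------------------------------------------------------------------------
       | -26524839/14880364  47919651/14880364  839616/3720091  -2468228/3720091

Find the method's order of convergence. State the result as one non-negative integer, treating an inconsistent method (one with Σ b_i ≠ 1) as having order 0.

3

b = (-26524839/14880364, 47919651/14880364, 839616/3720091, -2468228/3720091)
c = (0, -2/3, 95/24, -37/14)
Ac = (0, 0, -8/9, -31/56)
Σ b_i: (-26524839/14880364)·1 + 47919651/14880364·1 + 839616/3720091·1 + (-2468228/3720091)·1 = 1 ✓
b·c: 47919651/14880364·(-2/3) + 839616/3720091·95/24 + (-2468228/3720091)·(-37/14) = 1/2 ✓
b·c²: 47919651/14880364·4/9 + 839616/3720091·9025/576 + (-2468228/3720091)·1369/196 = 1/3 ✓
b·Ac: 839616/3720091·(-8/9) + (-2468228/3720091)·(-31/56) = 1/6 ✓
b·c³: 47919651/14880364·(-8/27) + 839616/3720091·857375/13824 + (-2468228/3720091)·(-50653/2744) = 183087035/7239096 ≠ 1/4 ⇒ order 3.
b·(c∘Ac): 839616/3720091·(-95/27) + (-2468228/3720091)·1147/784 = -236348899/133923276 ≠ 1/8
b·Ac²: 839616/3720091·16/27 + (-2468228/3720091)·(-10049/1344) = 73760417/14478192 ≠ 1/12
b·A²c: (-2468228/3720091)·8/21 = -2820832/11160273 ≠ 1/24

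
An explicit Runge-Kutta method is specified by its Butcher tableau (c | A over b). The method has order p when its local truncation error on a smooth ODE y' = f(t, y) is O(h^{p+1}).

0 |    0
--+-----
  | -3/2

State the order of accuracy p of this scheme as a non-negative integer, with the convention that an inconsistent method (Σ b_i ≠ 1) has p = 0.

b = (-3/2)
c = (0)
Σ b_i: (-3/2)·1 = -3/2 ≠ 1 ⇒ order 0.

0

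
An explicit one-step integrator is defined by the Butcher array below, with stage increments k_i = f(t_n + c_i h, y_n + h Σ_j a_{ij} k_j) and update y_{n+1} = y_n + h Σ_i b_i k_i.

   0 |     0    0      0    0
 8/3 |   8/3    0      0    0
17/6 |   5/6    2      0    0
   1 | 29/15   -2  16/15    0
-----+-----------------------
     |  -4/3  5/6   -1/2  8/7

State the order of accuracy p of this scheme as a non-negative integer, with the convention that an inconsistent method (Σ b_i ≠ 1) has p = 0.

0

b = (-4/3, 5/6, -1/2, 8/7)
c = (0, 8/3, 17/6, 1)
Ac = (0, 0, 16/3, -104/45)
Σ b_i: (-4/3)·1 + 5/6·1 + (-1/2)·1 + 8/7·1 = 1/7 ≠ 1 ⇒ order 0.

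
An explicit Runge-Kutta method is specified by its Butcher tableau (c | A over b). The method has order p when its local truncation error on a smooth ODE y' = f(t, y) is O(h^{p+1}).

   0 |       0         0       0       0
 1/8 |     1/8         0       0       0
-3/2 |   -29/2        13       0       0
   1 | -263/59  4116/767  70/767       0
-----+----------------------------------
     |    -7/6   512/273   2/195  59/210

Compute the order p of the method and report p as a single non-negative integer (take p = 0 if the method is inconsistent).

4

b = (-7/6, 512/273, 2/195, 59/210)
c = (0, 1/8, -3/2, 1)
Ac = (0, 0, 13/8, 63/118)
Σ b_i: (-7/6)·1 + 512/273·1 + 2/195·1 + 59/210·1 = 1 ✓
b·c: 512/273·1/8 + 2/195·(-3/2) + 59/210·1 = 1/2 ✓
b·c²: 512/273·1/64 + 2/195·9/4 + 59/210·1 = 1/3 ✓
b·Ac: 2/195·13/8 + 59/210·63/118 = 1/6 ✓
b·c³: 512/273·1/512 + 2/195·(-27/8) + 59/210·1 = 1/4 ✓
b·(c∘Ac): 2/195·(-39/16) + 59/210·63/118 = 1/8 ✓
b·Ac²: 2/195·13/64 + 59/210·273/944 = 1/12 ✓
b·A²c: 59/210·35/236 = 1/24 ✓; 4 stages ⇒ order 4.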